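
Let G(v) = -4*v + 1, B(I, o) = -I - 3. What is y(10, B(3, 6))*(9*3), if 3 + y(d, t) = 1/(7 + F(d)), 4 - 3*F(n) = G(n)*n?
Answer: -33534/415 ≈ -80.805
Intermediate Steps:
B(I, o) = -3 - I
G(v) = 1 - 4*v
F(n) = 4/3 - n*(1 - 4*n)/3 (F(n) = 4/3 - (1 - 4*n)*n/3 = 4/3 - n*(1 - 4*n)/3)
y(d, t) = -3 + 1/(25/3 + d*(-1 + 4*d)/3) (y(d, t) = -3 + 1/(7 + (4/3 + d*(-1 + 4*d)/3)) = -3 + 1/(25/3 + d*(-1 + 4*d)/3))
y(10, B(3, 6))*(9*3) = (3*(24 - 1*10*(1 - 4*10))/(-25 + 10*(1 - 4*10)))*(9*3) = (3*(24 - 1*10*(1 - 40))/(-25 + 10*(1 - 40)))*27 = (3*(24 - 1*10*(-39))/(-25 + 10*(-39)))*27 = (3*(24 + 390)/(-25 - 390))*27 = (3*414/(-415))*27 = (3*(-1/415)*414)*27 = -1242/415*27 = -33534/415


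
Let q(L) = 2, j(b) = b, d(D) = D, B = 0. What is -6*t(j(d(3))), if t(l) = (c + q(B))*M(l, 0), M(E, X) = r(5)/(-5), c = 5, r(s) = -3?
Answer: -126/5 ≈ -25.200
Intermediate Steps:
M(E, X) = 3/5 (M(E, X) = -3/(-5) = -3*(-1/5) = 3/5)
t(l) = 21/5 (t(l) = (5 + 2)*(3/5) = 7*(3/5) = 21/5)
-6*t(j(d(3))) = -6*21/5 = -126/5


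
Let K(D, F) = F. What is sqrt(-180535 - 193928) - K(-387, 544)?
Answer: -544 + 9*I*sqrt(4623) ≈ -544.0 + 611.93*I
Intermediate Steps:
sqrt(-180535 - 193928) - K(-387, 544) = sqrt(-180535 - 193928) - 1*544 = sqrt(-374463) - 544 = 9*I*sqrt(4623) - 544 = -544 + 9*I*sqrt(4623)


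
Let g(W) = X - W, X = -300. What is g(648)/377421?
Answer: -316/125807 ≈ -0.0025118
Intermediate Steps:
g(W) = -300 - W
g(648)/377421 = (-300 - 1*648)/377421 = (-300 - 648)*(1/377421) = -948*1/377421 = -316/125807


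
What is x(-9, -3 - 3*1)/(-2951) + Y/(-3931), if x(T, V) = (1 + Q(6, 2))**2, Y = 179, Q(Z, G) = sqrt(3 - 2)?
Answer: -543953/11600381 ≈ -0.046891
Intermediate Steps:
Q(Z, G) = 1 (Q(Z, G) = sqrt(1) = 1)
x(T, V) = 4 (x(T, V) = (1 + 1)**2 = 2**2 = 4)
x(-9, -3 - 3*1)/(-2951) + Y/(-3931) = 4/(-2951) + 179/(-3931) = 4*(-1/2951) + 179*(-1/3931) = -4/2951 - 179/3931 = -543953/11600381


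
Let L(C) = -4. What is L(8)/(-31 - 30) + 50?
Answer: 3054/61 ≈ 50.066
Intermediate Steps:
L(8)/(-31 - 30) + 50 = -4/(-31 - 30) + 50 = -4/(-61) + 50 = -4*(-1/61) + 50 = 4/61 + 50 = 3054/61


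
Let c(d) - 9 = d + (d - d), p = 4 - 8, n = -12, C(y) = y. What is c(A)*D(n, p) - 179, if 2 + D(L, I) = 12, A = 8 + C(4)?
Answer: 31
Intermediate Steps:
A = 12 (A = 8 + 4 = 12)
p = -4
D(L, I) = 10 (D(L, I) = -2 + 12 = 10)
c(d) = 9 + d (c(d) = 9 + (d + (d - d)) = 9 + (d + 0) = 9 + d)
c(A)*D(n, p) - 179 = (9 + 12)*10 - 179 = 21*10 - 179 = 210 - 179 = 31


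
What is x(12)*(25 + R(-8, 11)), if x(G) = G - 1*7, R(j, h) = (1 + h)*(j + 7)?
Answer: 65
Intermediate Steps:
R(j, h) = (1 + h)*(7 + j)
x(G) = -7 + G (x(G) = G - 7 = -7 + G)
x(12)*(25 + R(-8, 11)) = (-7 + 12)*(25 + (7 - 8 + 7*11 + 11*(-8))) = 5*(25 + (7 - 8 + 77 - 88)) = 5*(25 - 12) = 5*13 = 65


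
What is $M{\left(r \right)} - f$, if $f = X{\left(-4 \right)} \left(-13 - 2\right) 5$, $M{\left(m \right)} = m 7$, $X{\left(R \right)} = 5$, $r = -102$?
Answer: $-339$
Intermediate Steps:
$M{\left(m \right)} = 7 m$
$f = -375$ ($f = 5 \left(-13 - 2\right) 5 = 5 \left(-15\right) 5 = \left(-75\right) 5 = -375$)
$M{\left(r \right)} - f = 7 \left(-102\right) - -375 = -714 + 375 = -339$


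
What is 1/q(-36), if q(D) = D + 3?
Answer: -1/33 ≈ -0.030303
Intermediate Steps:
q(D) = 3 + D
1/q(-36) = 1/(3 - 36) = 1/(-33) = -1/33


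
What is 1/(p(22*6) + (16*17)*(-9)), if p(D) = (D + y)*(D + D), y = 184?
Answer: 1/80976 ≈ 1.2349e-5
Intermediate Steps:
p(D) = 2*D*(184 + D) (p(D) = (D + 184)*(D + D) = (184 + D)*(2*D) = 2*D*(184 + D))
1/(p(22*6) + (16*17)*(-9)) = 1/(2*(22*6)*(184 + 22*6) + (16*17)*(-9)) = 1/(2*132*(184 + 132) + 272*(-9)) = 1/(2*132*316 - 2448) = 1/(83424 - 2448) = 1/80976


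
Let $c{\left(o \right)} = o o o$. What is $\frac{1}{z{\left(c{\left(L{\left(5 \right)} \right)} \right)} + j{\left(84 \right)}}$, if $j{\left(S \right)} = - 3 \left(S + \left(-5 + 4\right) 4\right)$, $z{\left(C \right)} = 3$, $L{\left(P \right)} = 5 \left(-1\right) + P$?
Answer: $- \frac{1}{237} \approx -0.0042194$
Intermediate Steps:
$L{\left(P \right)} = -5 + P$
$c{\left(o \right)} = o^{3}$ ($c{\left(o \right)} = o^{2} o = o^{3}$)
$j{\left(S \right)} = 12 - 3 S$ ($j{\left(S \right)} = - 3 \left(S - 4\right) = - 3 \left(-4 + S\right) = 12 - 3 S$)
$\frac{1}{z{\left(c{\left(L{\left(5 \right)} \right)} \right)} + j{\left(84 \right)}} = \frac{1}{3 + \left(12 - 252\right)} = \frac{1}{3 - 240} = \frac{1}{-237} = - \frac{1}{237}$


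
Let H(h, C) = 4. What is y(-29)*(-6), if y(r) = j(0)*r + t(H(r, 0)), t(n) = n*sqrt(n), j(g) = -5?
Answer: -918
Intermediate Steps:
t(n) = n**(3/2)
y(r) = 8 - 5*r (y(r) = -5*r + 4**(3/2) = -5*r + 8 = 8 - 5*r)
y(-29)*(-6) = (8 - 5*(-29))*(-6) = (8 + 145)*(-6) = 153*(-6) = -918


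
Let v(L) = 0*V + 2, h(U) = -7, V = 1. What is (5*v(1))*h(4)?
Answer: -70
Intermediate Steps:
v(L) = 2 (v(L) = 0*1 + 2 = 0 + 2 = 2)
(5*v(1))*h(4) = (5*2)*(-7) = 10*(-7) = -70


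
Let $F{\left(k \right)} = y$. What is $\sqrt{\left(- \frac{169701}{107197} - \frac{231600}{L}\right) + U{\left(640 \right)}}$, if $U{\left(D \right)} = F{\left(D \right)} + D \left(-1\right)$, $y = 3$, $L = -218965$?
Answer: $\frac{i \sqrt{14049864344226151196230}}{4694478221} \approx 25.249 i$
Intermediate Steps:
$F{\left(k \right)} = 3$
$U{\left(D \right)} = 3 - D$ ($U{\left(D \right)} = 3 + D \left(-1\right) = 3 - D$)
$\sqrt{\left(- \frac{169701}{107197} - \frac{231600}{L}\right) + U{\left(640 \right)}} = \sqrt{\left(- \frac{169701}{107197} - \frac{231600}{-218965}\right) + \left(3 - 640\right)} = \sqrt{\left(\left(-169701\right) \frac{1}{107197} - - \frac{46320}{43793}\right) + \left(3 - 640\right)} = \sqrt{\left(- \frac{169701}{107197} + \frac{46320}{43793}\right) - 637} = \sqrt{- \frac{2466350853}{4694478221} - 637} = \sqrt{- \frac{2992848977630}{4694478221}} = \frac{i \sqrt{14049864344226151196230}}{4694478221}$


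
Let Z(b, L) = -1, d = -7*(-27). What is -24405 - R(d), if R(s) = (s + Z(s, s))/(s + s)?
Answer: -4612639/189 ≈ -24406.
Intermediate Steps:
d = 189
R(s) = (-1 + s)/(2*s) (R(s) = (s - 1)/(s + s) = (-1 + s)/((2*s)) = (-1 + s)*(1/(2*s)) = (-1 + s)/(2*s))
-24405 - R(d) = -24405 - (-1 + 189)/(2*189) = -24405 - 188/(2*189) = -24405 - 1*94/189 = -24405 - 94/189 = -4612639/189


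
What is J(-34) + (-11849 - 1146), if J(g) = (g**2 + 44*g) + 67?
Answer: -13268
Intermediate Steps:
J(g) = 67 + g**2 + 44*g
J(-34) + (-11849 - 1146) = (67 + (-34)**2 + 44*(-34)) + (-11849 - 1146) = (67 + 1156 - 1496) - 12995 = -273 - 12995 = -13268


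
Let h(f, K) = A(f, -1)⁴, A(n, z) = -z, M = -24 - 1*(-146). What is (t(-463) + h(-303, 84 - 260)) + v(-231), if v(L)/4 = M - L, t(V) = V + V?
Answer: 487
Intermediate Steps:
M = 122 (M = -24 + 146 = 122)
t(V) = 2*V
h(f, K) = 1 (h(f, K) = (-1*(-1))⁴ = 1⁴ = 1)
v(L) = 488 - 4*L (v(L) = 4*(122 - L) = 488 - 4*L)
(t(-463) + h(-303, 84 - 260)) + v(-231) = (2*(-463) + 1) + (488 - 4*(-231)) = (-926 + 1) + (488 + 924) = -925 + 1412 = 487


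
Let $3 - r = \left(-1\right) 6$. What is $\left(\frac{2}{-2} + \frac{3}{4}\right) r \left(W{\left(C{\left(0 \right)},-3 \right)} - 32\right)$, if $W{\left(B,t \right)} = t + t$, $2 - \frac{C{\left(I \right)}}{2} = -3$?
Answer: $\frac{171}{2} \approx 85.5$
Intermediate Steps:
$C{\left(I \right)} = 10$ ($C{\left(I \right)} = 4 - -6 = 4 + 6 = 10$)
$r = 9$ ($r = 3 - \left(-1\right) 6 = 3 - -6 = 3 + 6 = 9$)
$W{\left(B,t \right)} = 2 t$
$\left(\frac{2}{-2} + \frac{3}{4}\right) r \left(W{\left(C{\left(0 \right)},-3 \right)} - 32\right) = \left(\frac{2}{-2} + \frac{3}{4}\right) 9 \left(2 \left(-3\right) - 32\right) = \left(2 \left(- \frac{1}{2}\right) + 3 \cdot \frac{1}{4}\right) 9 \left(-6 - 32\right) = \left(-1 + \frac{3}{4}\right) 9 \left(-38\right) = \left(- \frac{1}{4}\right) 9 \left(-38\right) = \left(- \frac{9}{4}\right) \left(-38\right) = \frac{171}{2}$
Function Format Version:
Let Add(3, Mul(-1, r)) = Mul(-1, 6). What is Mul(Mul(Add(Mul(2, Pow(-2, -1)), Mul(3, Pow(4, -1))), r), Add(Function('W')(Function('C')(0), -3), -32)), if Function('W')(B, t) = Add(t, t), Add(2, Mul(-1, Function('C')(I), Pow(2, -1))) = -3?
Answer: Rational(171, 2) ≈ 85.500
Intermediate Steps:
Function('C')(I) = 10 (Function('C')(I) = Add(4, Mul(-2, -3)) = Add(4, 6) = 10)
r = 9 (r = Add(3, Mul(-1, Mul(-1, 6))) = Add(3, Mul(-1, -6)) = Add(3, 6) = 9)
Function('W')(B, t) = Mul(2, t)
Mul(Mul(Add(Mul(2, Pow(-2, -1)), Mul(3, Pow(4, -1))), r), Add(Function('W')(Function('C')(0), -3), -32)) = Mul(Mul(Add(Mul(2, Pow(-2, -1)), Mul(3, Pow(4, -1))), 9), Add(Mul(2, -3), -32)) = Mul(Mul(Add(Mul(2, Rational(-1, 2)), Mul(3, Rational(1, 4))), 9), Add(-6, -32)) = Mul(Mul(Add(-1, Rational(3, 4)), 9), -38) = Mul(Mul(Rational(-1, 4), 9), -38) = Mul(Rational(-9, 4), -38) = Rational(171, 2)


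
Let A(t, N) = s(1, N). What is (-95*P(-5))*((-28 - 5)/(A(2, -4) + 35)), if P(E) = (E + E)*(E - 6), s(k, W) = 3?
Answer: 9075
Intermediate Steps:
A(t, N) = 3
P(E) = 2*E*(-6 + E) (P(E) = (2*E)*(-6 + E) = 2*E*(-6 + E))
(-95*P(-5))*((-28 - 5)/(A(2, -4) + 35)) = (-190*(-5)*(-6 - 5))*((-28 - 5)/(3 + 35)) = (-190*(-5)*(-11))*(-33/38) = (-95*110)*(-33*1/38) = -10450*(-33/38) = 9075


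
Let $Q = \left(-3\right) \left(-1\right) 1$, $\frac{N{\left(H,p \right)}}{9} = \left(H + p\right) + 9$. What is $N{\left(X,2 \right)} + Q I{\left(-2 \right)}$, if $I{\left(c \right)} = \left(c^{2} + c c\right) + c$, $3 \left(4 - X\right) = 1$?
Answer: $150$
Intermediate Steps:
$X = \frac{11}{3}$ ($X = 4 - \frac{1}{3} = \frac{11}{3} \approx 3.6667$)
$I{\left(c \right)} = c + 2 c^{2}$ ($I{\left(c \right)} = \left(c^{2} + c^{2}\right) + c = 2 c^{2} + c = c + 2 c^{2}$)
$N{\left(H,p \right)} = 81 + 9 H + 9 p$ ($N{\left(H,p \right)} = 9 \left(\left(H + p\right) + 9\right) = 9 \left(9 + H + p\right) = 81 + 9 H + 9 p$)
$Q = 3$ ($Q = 3 \cdot 1 = 3$)
$N{\left(X,2 \right)} + Q I{\left(-2 \right)} = \left(81 + 9 \cdot \frac{11}{3} + 9 \cdot 2\right) + 3 \left(- 2 \left(1 + 2 \left(-2\right)\right)\right) = \left(81 + 33 + 18\right) + 3 \left(- 2 \left(1 - 4\right)\right) = 132 + 3 \left(\left(-2\right) \left(-3\right)\right) = 132 + 3 \cdot 6 = 132 + 18 = 150$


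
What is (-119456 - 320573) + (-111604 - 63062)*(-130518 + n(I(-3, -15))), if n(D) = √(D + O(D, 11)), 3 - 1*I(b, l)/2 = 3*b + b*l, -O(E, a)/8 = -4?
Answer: 22796616959 - 174666*I*√34 ≈ 2.2797e+10 - 1.0185e+6*I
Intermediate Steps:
O(E, a) = 32 (O(E, a) = -8*(-4) = 32)
I(b, l) = 6 - 6*b - 2*b*l (I(b, l) = 6 - 2*(3*b + b*l) = 6 + (-6*b - 2*b*l) = 6 - 6*b - 2*b*l)
n(D) = √(32 + D) (n(D) = √(D + 32) = √(32 + D))
(-119456 - 320573) + (-111604 - 63062)*(-130518 + n(I(-3, -15))) = (-119456 - 320573) + (-111604 - 63062)*(-130518 + √(32 + (6 - 6*(-3) - 2*(-3)*(-15)))) = -440029 - 174666*(-130518 + √(32 + (6 + 18 - 90))) = -440029 - 174666*(-130518 + √(32 - 66)) = -440029 - 174666*(-130518 + √(-34)) = -440029 - 174666*(-130518 + I*√34) = -440029 + (22797056988 - 174666*I*√34) = 22796616959 - 174666*I*√34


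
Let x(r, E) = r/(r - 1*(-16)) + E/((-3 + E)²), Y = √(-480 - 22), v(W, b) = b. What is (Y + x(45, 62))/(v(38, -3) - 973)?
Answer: -160427/207244816 - I*√502/976 ≈ -0.00077409 - 0.022956*I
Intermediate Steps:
Y = I*√502 (Y = √(-502) = I*√502 ≈ 22.405*I)
x(r, E) = E/(-3 + E)² + r/(16 + r) (x(r, E) = r/(r + 16) + E/(-3 + E)² = r/(16 + r) + E/(-3 + E)² = E/(-3 + E)² + r/(16 + r))
(Y + x(45, 62))/(v(38, -3) - 973) = (I*√502 + (16*62 + 62*45 + 45*(-3 + 62)²)/((-3 + 62)²*(16 + 45)))/(-3 - 973) = (I*√502 + (992 + 2790 + 45*59²)/(59²*61))/(-976) = (I*√502 + (1/3481)*(1/61)*(992 + 2790 + 45*3481))*(-1/976) = (I*√502 + (1/3481)*(1/61)*(992 + 2790 + 156645))*(-1/976) = (I*√502 + (1/3481)*(1/61)*160427)*(-1/976) = (I*√502 + 160427/212341)*(-1/976) = (160427/212341 + I*√502)*(-1/976) = -160427/207244816 - I*√502/976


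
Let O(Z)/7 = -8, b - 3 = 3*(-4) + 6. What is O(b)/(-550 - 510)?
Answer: 14/265 ≈ 0.052830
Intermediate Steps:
b = -3 (b = 3 + (3*(-4) + 6) = 3 + (-12 + 6) = 3 - 6 = -3)
O(Z) = -56 (O(Z) = 7*(-8) = -56)
O(b)/(-550 - 510) = -56/(-550 - 510) = -56/(-1060) = -56*(-1/1060) = 14/265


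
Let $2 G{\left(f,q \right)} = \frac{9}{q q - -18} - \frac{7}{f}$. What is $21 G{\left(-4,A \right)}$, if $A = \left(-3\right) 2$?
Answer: $\frac{161}{8} \approx 20.125$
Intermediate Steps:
$A = -6$
$G{\left(f,q \right)} = - \frac{7}{2 f} + \frac{9}{2 \left(18 + q^{2}\right)}$ ($G{\left(f,q \right)} = \frac{\frac{9}{q q - -18} - \frac{7}{f}}{2} = \frac{\frac{9}{q^{2} + 18} - \frac{7}{f}}{2} = \frac{\frac{9}{18 + q^{2}} - \frac{7}{f}}{2} = \frac{- \frac{7}{f} + \frac{9}{18 + q^{2}}}{2} = - \frac{7}{2 f} + \frac{9}{2 \left(18 + q^{2}\right)}$)
$21 G{\left(-4,A \right)} = 21 \frac{-126 - 7 \left(-6\right)^{2} + 9 \left(-4\right)}{2 \left(-4\right) \left(18 + \left(-6\right)^{2}\right)} = 21 \cdot \frac{1}{2} \left(- \frac{1}{4}\right) \frac{1}{18 + 36} \left(-126 - 252 - 36\right) = 21 \cdot \frac{1}{2} \left(- \frac{1}{4}\right) \frac{1}{54} \left(-126 - 252 - 36\right) = 21 \cdot \frac{1}{2} \left(- \frac{1}{4}\right) \frac{1}{54} \left(-414\right) = 21 \cdot \frac{23}{24} = \frac{161}{8}$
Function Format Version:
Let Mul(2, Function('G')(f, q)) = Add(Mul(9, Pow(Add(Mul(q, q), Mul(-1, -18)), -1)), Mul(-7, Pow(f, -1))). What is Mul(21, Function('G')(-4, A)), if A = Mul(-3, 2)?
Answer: Rational(161, 8) ≈ 20.125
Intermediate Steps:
A = -6
Function('G')(f, q) = Add(Mul(Rational(-7, 2), Pow(f, -1)), Mul(Rational(9, 2), Pow(Add(18, Pow(q, 2)), -1))) (Function('G')(f, q) = Mul(Rational(1, 2), Add(Mul(9, Pow(Add(Mul(q, q), Mul(-1, -18)), -1)), Mul(-7, Pow(f, -1)))) = Mul(Rational(1, 2), Add(Mul(9, Pow(Add(Pow(q, 2), 18), -1)), Mul(-7, Pow(f, -1)))) = Mul(Rational(1, 2), Add(Mul(9, Pow(Add(18, Pow(q, 2)), -1)), Mul(-7, Pow(f, -1)))) = Mul(Rational(1, 2), Add(Mul(-7, Pow(f, -1)), Mul(9, Pow(Add(18, Pow(q, 2)), -1)))) = Add(Mul(Rational(-7, 2), Pow(f, -1)), Mul(Rational(9, 2), Pow(Add(18, Pow(q, 2)), -1))))
Mul(21, Function('G')(-4, A)) = Mul(21, Mul(Rational(1, 2), Pow(-4, -1), Pow(Add(18, Pow(-6, 2)), -1), Add(-126, Mul(-7, Pow(-6, 2)), Mul(9, -4)))) = Mul(21, Mul(Rational(1, 2), Rational(-1, 4), Pow(Add(18, 36), -1), Add(-126, Mul(-7, 36), -36))) = Mul(21, Mul(Rational(1, 2), Rational(-1, 4), Pow(54, -1), Add(-126, -252, -36))) = Mul(21, Mul(Rational(1, 2), Rational(-1, 4), Rational(1, 54), -414)) = Mul(21, Rational(23, 24)) = Rational(161, 8)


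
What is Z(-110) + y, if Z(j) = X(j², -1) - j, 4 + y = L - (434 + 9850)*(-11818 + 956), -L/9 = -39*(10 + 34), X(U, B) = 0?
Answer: 111720358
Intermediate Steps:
L = 15444 (L = -(-351)*(10 + 34) = -(-351)*44 = -9*(-1716) = 15444)
y = 111720248 (y = -4 + (15444 - (434 + 9850)*(-11818 + 956)) = -4 + (15444 - 10284*(-10862)) = -4 + (15444 - 1*(-111704808)) = -4 + (15444 + 111704808) = -4 + 111720252 = 111720248)
Z(j) = -j (Z(j) = 0 - j = -j)
Z(-110) + y = -1*(-110) + 111720248 = 110 + 111720248 = 111720358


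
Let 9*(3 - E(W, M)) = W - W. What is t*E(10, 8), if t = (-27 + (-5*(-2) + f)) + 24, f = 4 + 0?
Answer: 33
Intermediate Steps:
f = 4
E(W, M) = 3 (E(W, M) = 3 - (W - W)/9 = 3 - ⅑*0 = 3 + 0 = 3)
t = 11 (t = (-27 + (-5*(-2) + 4)) + 24 = (-27 + (10 + 4)) + 24 = (-27 + 14) + 24 = -13 + 24 = 11)
t*E(10, 8) = 11*3 = 33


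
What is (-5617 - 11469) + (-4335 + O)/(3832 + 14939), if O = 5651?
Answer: -320719990/18771 ≈ -17086.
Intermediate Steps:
(-5617 - 11469) + (-4335 + O)/(3832 + 14939) = (-5617 - 11469) + (-4335 + 5651)/(3832 + 14939) = -17086 + 1316/18771 = -320719990/18771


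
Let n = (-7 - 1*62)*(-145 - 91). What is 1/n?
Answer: 1/16284 ≈ 6.1410e-5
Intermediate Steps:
n = 16284 (n = (-7 - 62)*(-236) = -69*(-236) = 16284)
1/n = 1/16284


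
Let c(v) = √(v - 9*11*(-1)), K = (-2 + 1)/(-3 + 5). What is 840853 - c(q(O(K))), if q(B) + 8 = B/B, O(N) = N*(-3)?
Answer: 840853 - 2*√23 ≈ 8.4084e+5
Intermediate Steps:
K = -½ (K = -1/2 = -1*½ = -½ ≈ -0.50000)
O(N) = -3*N
q(B) = -7 (q(B) = -8 + B/B = -8 + 1 = -7)
c(v) = √(99 + v) (c(v) = √(v - 99*(-1)) = √(v + 99) = √(99 + v))
840853 - c(q(O(K))) = 840853 - √(99 - 7) = 840853 - √92 = 840853 - 2*√23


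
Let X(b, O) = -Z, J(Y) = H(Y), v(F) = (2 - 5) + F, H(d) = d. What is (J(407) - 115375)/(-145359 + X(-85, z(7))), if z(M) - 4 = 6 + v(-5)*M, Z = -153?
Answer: 57484/72603 ≈ 0.79176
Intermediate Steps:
v(F) = -3 + F
z(M) = 10 - 8*M (z(M) = 4 + (6 + (-3 - 5)*M) = 4 + (6 - 8*M) = 10 - 8*M)
J(Y) = Y
X(b, O) = 153 (X(b, O) = -1*(-153) = 153)
(J(407) - 115375)/(-145359 + X(-85, z(7))) = (407 - 115375)/(-145359 + 153) = -114968/(-145206) = -114968*(-1/145206) = 57484/72603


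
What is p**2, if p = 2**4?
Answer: 256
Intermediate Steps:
p = 16
p**2 = 16**2 = 256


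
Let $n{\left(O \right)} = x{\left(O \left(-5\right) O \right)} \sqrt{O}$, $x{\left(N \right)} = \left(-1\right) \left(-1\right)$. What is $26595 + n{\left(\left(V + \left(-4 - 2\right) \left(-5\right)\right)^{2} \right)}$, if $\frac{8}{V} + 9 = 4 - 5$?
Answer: $\frac{133121}{5} \approx 26624.0$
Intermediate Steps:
$x{\left(N \right)} = 1$
$V = - \frac{4}{5}$ ($V = \frac{8}{-9 + \left(4 - 5\right)} = \frac{8}{-9 - 1} = \frac{8}{-10} = 8 \left(- \frac{1}{10}\right) = - \frac{4}{5} \approx -0.8$)
$n{\left(O \right)} = \sqrt{O}$ ($n{\left(O \right)} = 1 \sqrt{O} = \sqrt{O}$)
$26595 + n{\left(\left(V + \left(-4 - 2\right) \left(-5\right)\right)^{2} \right)} = 26595 + \sqrt{\left(- \frac{4}{5} + \left(-4 - 2\right) \left(-5\right)\right)^{2}} = 26595 + \sqrt{\left(- \frac{4}{5} - -30\right)^{2}} = 26595 + \sqrt{\left(- \frac{4}{5} + 30\right)^{2}} = 26595 + \sqrt{\left(\frac{146}{5}\right)^{2}} = 26595 + \sqrt{\frac{21316}{25}} = 26595 + \frac{146}{5} = \frac{133121}{5}$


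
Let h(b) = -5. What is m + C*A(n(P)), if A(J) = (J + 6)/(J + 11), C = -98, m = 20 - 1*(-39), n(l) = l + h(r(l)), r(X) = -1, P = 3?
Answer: 139/9 ≈ 15.444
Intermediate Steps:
n(l) = -5 + l (n(l) = l - 5 = -5 + l)
m = 59 (m = 20 + 39 = 59)
A(J) = (6 + J)/(11 + J)
m + C*A(n(P)) = 59 - 98*(6 + (-5 + 3))/(11 + (-5 + 3)) = 59 - 98*(6 - 2)/(11 - 2) = 59 - 98*4/9 = 59 - 392/9 = 139/9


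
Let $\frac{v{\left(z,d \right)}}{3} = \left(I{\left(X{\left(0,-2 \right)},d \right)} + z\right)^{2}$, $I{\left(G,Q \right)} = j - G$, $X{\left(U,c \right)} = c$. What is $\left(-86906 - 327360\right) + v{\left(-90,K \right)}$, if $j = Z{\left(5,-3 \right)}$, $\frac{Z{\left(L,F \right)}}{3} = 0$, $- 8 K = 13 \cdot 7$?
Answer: $-391034$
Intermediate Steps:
$K = - \frac{91}{8}$ ($K = - \frac{13 \cdot 7}{8} = \left(- \frac{1}{8}\right) 91 = - \frac{91}{8} \approx -11.375$)
$Z{\left(L,F \right)} = 0$ ($Z{\left(L,F \right)} = 3 \cdot 0 = 0$)
$j = 0$
$I{\left(G,Q \right)} = - G$ ($I{\left(G,Q \right)} = 0 - G = - G$)
$v{\left(z,d \right)} = 3 \left(2 + z\right)^{2}$ ($v{\left(z,d \right)} = 3 \left(\left(-1\right) \left(-2\right) + z\right)^{2} = 3 \left(2 + z\right)^{2}$)
$\left(-86906 - 327360\right) + v{\left(-90,K \right)} = \left(-86906 - 327360\right) + 3 \left(2 - 90\right)^{2} = -414266 + 3 \left(-88\right)^{2} = -414266 + 3 \cdot 7744 = -414266 + 23232 = -391034$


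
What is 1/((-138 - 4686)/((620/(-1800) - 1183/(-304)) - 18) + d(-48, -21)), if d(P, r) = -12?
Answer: 2951/949548 ≈ 0.0031078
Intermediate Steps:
1/((-138 - 4686)/((620/(-1800) - 1183/(-304)) - 18) + d(-48, -21)) = 1/((-138 - 4686)/((620/(-1800) - 1183/(-304)) - 18) - 12) = 1/(-4824/((620*(-1/1800) - 1183*(-1/304)) - 18) - 12) = 1/(-4824/((-31/90 + 1183/304) - 18) - 12) = 1/(-4824/(48523/13680 - 18) - 12) = 1/(-4824/(-197717/13680) - 12) = 1/(-4824*(-13680/197717) - 12) = 1/(984960/2951 - 12) = 1/(949548/2951) = 2951/949548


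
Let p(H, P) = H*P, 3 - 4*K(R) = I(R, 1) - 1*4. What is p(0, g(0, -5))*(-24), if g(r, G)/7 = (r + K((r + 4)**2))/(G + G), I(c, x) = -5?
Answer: 0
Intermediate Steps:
K(R) = 3 (K(R) = 3/4 - (-5 - 1*4)/4 = 3/4 - (-5 - 4)/4 = 3/4 - 1/4*(-9) = 3/4 + 9/4 = 3)
g(r, G) = 7*(3 + r)/(2*G) (g(r, G) = 7*((r + 3)/(G + G)) = 7*((3 + r)/((2*G))) = 7*((3 + r)*(1/(2*G))) = 7*((3 + r)/(2*G)) = 7*(3 + r)/(2*G))
p(0, g(0, -5))*(-24) = (0*((7/2)*(3 + 0)/(-5)))*(-24) = (0*((7/2)*(-1/5)*3))*(-24) = (0*(-21/10))*(-24) = 0*(-24) = 0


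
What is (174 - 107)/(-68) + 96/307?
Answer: -14041/20876 ≈ -0.67259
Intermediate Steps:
(174 - 107)/(-68) + 96/307 = 67*(-1/68) + 96*(1/307) = -67/68 + 96/307 = -14041/20876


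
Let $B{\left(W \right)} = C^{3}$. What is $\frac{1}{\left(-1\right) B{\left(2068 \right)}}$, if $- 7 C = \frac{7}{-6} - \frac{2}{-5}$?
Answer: $- \frac{9261000}{12167} \approx -761.16$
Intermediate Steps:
$C = \frac{23}{210}$ ($C = - \frac{\frac{7}{-6} - \frac{2}{-5}}{7} = - \frac{7 \left(- \frac{1}{6}\right) - - \frac{2}{5}}{7} = - \frac{- \frac{7}{6} + \frac{2}{5}}{7} = \left(- \frac{1}{7}\right) \left(- \frac{23}{30}\right) = \frac{23}{210} \approx 0.10952$)
$B{\left(W \right)} = \frac{12167}{9261000}$ ($B{\left(W \right)} = \left(\frac{23}{210}\right)^{3} = \frac{12167}{9261000}$)
$\frac{1}{\left(-1\right) B{\left(2068 \right)}} = \frac{1}{\left(-1\right) \frac{12167}{9261000}} = \frac{1}{- \frac{12167}{9261000}} = - \frac{9261000}{12167}$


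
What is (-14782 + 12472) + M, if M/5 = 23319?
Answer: 114285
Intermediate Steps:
M = 116595 (M = 5*23319 = 116595)
(-14782 + 12472) + M = (-14782 + 12472) + 116595 = -2310 + 116595 = 114285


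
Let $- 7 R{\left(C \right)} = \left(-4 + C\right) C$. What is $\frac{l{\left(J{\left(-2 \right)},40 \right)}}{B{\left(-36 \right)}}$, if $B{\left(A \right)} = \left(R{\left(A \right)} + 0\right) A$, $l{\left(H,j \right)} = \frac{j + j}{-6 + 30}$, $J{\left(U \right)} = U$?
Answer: $\frac{7}{15552} \approx 0.0004501$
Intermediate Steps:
$R{\left(C \right)} = - \frac{C \left(-4 + C\right)}{7}$ ($R{\left(C \right)} = - \frac{\left(-4 + C\right) C}{7} = - \frac{C \left(-4 + C\right)}{7}$)
$l{\left(H,j \right)} = \frac{j}{12}$ ($l{\left(H,j \right)} = \frac{2 j}{24} = 2 j \frac{1}{24} = \frac{j}{12}$)
$B{\left(A \right)} = \frac{A^{2} \left(4 - A\right)}{7}$ ($B{\left(A \right)} = \left(\frac{A \left(4 - A\right)}{7} + 0\right) A = \frac{A \left(4 - A\right)}{7} A = \frac{A^{2} \left(4 - A\right)}{7}$)
$\frac{l{\left(J{\left(-2 \right)},40 \right)}}{B{\left(-36 \right)}} = \frac{\frac{1}{12} \cdot 40}{\frac{1}{7} \left(-36\right)^{2} \left(4 - -36\right)} = \frac{10}{3 \cdot \frac{1}{7} \cdot 1296 \left(4 + 36\right)} = \frac{10}{3 \cdot \frac{1}{7} \cdot 1296 \cdot 40} = \frac{10}{3 \cdot \frac{51840}{7}} = \frac{10}{3} \cdot \frac{7}{51840} = \frac{7}{15552}$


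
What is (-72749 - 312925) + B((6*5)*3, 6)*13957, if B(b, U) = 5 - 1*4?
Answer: -371717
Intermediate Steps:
B(b, U) = 1 (B(b, U) = 5 - 4 = 1)
(-72749 - 312925) + B((6*5)*3, 6)*13957 = (-72749 - 312925) + 1*13957 = -385674 + 13957 = -371717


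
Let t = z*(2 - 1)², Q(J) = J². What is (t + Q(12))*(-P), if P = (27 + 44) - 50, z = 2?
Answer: -3066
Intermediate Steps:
P = 21 (P = 71 - 50 = 21)
t = 2 (t = 2*(2 - 1)² = 2*1² = 2*1 = 2)
(t + Q(12))*(-P) = (2 + 12²)*(-1*21) = (2 + 144)*(-21) = 146*(-21) = -3066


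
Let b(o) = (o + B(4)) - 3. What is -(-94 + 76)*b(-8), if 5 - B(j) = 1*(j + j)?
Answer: -252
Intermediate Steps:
B(j) = 5 - 2*j (B(j) = 5 - (j + j) = 5 - 2*j)
b(o) = -6 + o (b(o) = (o + (5 - 2*4)) - 3 = (o + (5 - 8)) - 3 = (o - 3) - 3 = (-3 + o) - 3 = -6 + o)
-(-94 + 76)*b(-8) = -(-94 + 76)*(-6 - 8) = -(-18)*(-14) = -1*252 = -252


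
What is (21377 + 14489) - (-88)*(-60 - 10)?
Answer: 29706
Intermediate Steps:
(21377 + 14489) - (-88)*(-60 - 10) = 35866 - (-88)*(-70) = 35866 - 1*6160 = 35866 - 6160 = 29706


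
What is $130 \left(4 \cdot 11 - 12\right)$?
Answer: $4160$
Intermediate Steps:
$130 \left(4 \cdot 11 - 12\right) = 130 \left(44 - 12\right) = 130 \cdot 32 = 4160$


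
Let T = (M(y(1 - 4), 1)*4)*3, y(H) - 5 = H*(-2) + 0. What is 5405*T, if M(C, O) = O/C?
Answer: 64860/11 ≈ 5896.4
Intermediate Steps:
y(H) = 5 - 2*H (y(H) = 5 + (H*(-2) + 0) = 5 + (-2*H + 0) = 5 - 2*H)
T = 12/11 (T = ((1/(5 - 2*(1 - 4)))*4)*3 = ((1/(5 - 2*(-3)))*4)*3 = ((1/(5 + 6))*4)*3 = ((1/11)*4)*3 = (4/11)*3 = 12/11 ≈ 1.0909)
5405*T = 5405*(12/11) = 64860/11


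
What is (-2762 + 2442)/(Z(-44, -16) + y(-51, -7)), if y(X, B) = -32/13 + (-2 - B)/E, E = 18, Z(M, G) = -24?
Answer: 74880/6127 ≈ 12.221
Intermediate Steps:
y(X, B) = -301/117 - B/18 (y(X, B) = -32/13 + (-2 - B)/18 = -32*1/13 + (-2 - B)*(1/18) = -32/13 + (-⅑ - B/18) = -301/117 - B/18)
(-2762 + 2442)/(Z(-44, -16) + y(-51, -7)) = (-2762 + 2442)/(-24 + (-301/117 - 1/18*(-7))) = -320/(-24 + (-301/117 + 7/18)) = -320/(-24 - 511/234) = -320/(-6127/234) = -320*(-234/6127) = 74880/6127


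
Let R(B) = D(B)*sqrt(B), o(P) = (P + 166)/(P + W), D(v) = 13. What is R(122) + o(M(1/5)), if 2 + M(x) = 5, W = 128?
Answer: 169/131 + 13*sqrt(122) ≈ 144.88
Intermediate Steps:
M(x) = 3 (M(x) = -2 + 5 = 3)
o(P) = (166 + P)/(128 + P) (o(P) = (P + 166)/(P + 128) = (166 + P)/(128 + P))
R(B) = 13*sqrt(B)
R(122) + o(M(1/5)) = 13*sqrt(122) + (166 + 3)/(128 + 3) = 13*sqrt(122) + 169/131 = 169/131 + 13*sqrt(122)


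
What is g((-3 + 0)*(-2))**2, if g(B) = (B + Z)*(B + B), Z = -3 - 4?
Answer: 144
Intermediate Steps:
Z = -7
g(B) = 2*B*(-7 + B) (g(B) = (B - 7)*(B + B) = (-7 + B)*(2*B) = 2*B*(-7 + B))
g((-3 + 0)*(-2))**2 = (2*((-3 + 0)*(-2))*(-7 + (-3 + 0)*(-2)))**2 = (2*(-3*(-2))*(-7 - 3*(-2)))**2 = (2*6*(-7 + 6))**2 = (2*6*(-1))**2 = (-12)**2 = 144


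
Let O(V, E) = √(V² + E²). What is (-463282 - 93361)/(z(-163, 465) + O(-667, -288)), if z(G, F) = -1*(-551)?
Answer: 306710293/224232 - 556643*√527833/224232 ≈ -435.72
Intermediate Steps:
z(G, F) = 551
O(V, E) = √(E² + V²)
(-463282 - 93361)/(z(-163, 465) + O(-667, -288)) = (-463282 - 93361)/(551 + √((-288)² + (-667)²)) = -556643/(551 + √(82944 + 444889)) = -556643/(551 + √527833)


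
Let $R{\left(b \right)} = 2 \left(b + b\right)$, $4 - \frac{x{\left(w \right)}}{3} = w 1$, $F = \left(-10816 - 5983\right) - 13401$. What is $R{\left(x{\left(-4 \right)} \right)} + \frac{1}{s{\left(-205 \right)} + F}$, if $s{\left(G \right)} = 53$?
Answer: $\frac{2894111}{30147} \approx 96.0$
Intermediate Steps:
$F = -30200$ ($F = -16799 - 13401 = -30200$)
$x{\left(w \right)} = 12 - 3 w$ ($x{\left(w \right)} = 12 - 3 w 1 = 12 - 3 w$)
$R{\left(b \right)} = 4 b$ ($R{\left(b \right)} = 2 \cdot 2 b = 4 b$)
$R{\left(x{\left(-4 \right)} \right)} + \frac{1}{s{\left(-205 \right)} + F} = 4 \left(12 - -12\right) + \frac{1}{53 - 30200} = 4 \left(12 + 12\right) + \frac{1}{-30147} = 4 \cdot 24 - \frac{1}{30147} = 96 - \frac{1}{30147} = \frac{2894111}{30147}$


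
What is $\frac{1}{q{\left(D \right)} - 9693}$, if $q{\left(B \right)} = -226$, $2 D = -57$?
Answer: $- \frac{1}{9919} \approx -0.00010082$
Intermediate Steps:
$D = - \frac{57}{2}$ ($D = \frac{1}{2} \left(-57\right) = - \frac{57}{2} \approx -28.5$)
$\frac{1}{q{\left(D \right)} - 9693} = \frac{1}{-226 - 9693} = \frac{1}{-9919} = - \frac{1}{9919}$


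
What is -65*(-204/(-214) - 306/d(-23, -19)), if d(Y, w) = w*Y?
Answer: -769080/46759 ≈ -16.448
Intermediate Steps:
d(Y, w) = Y*w
-65*(-204/(-214) - 306/d(-23, -19)) = -65*(-204/(-214) - 306/((-23*(-19)))) = -65*(-204*(-1/214) - 306/437) = -65*(102/107 - 306*1/437) = -65*(102/107 - 306/437) = -65*11832/46759 = -769080/46759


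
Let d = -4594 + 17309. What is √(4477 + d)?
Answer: 2*√4298 ≈ 131.12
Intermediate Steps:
d = 12715
√(4477 + d) = √(4477 + 12715) = √17192 = 2*√4298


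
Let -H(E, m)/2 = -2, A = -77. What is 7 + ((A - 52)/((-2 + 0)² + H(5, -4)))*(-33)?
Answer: 4313/8 ≈ 539.13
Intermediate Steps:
H(E, m) = 4 (H(E, m) = -2*(-2) = 4)
7 + ((A - 52)/((-2 + 0)² + H(5, -4)))*(-33) = 7 + ((-77 - 52)/((-2 + 0)² + 4))*(-33) = 7 - 129/((-2)² + 4)*(-33) = 7 - 129/(4 + 4)*(-33) = 7 - 129/8*(-33) = 7 + 4257/8 = 4313/8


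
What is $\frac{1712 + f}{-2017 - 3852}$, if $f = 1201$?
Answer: $- \frac{2913}{5869} \approx -0.49634$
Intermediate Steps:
$\frac{1712 + f}{-2017 - 3852} = \frac{1712 + 1201}{-2017 - 3852} = \frac{2913}{-5869} = 2913 \left(- \frac{1}{5869}\right) = - \frac{2913}{5869}$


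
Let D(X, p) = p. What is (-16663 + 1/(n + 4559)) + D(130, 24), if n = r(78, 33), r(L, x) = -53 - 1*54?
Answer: -74076827/4452 ≈ -16639.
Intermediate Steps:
r(L, x) = -107 (r(L, x) = -53 - 54 = -107)
n = -107
(-16663 + 1/(n + 4559)) + D(130, 24) = (-16663 + 1/(-107 + 4559)) + 24 = (-16663 + 1/4452) + 24 = -74183675/4452 + 24 = -74076827/4452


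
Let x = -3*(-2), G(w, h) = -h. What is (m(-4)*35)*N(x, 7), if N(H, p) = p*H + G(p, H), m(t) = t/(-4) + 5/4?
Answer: 2835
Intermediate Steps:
m(t) = 5/4 - t/4 (m(t) = t*(-1/4) + 5*(1/4) = -t/4 + 5/4 = 5/4 - t/4)
x = 6
N(H, p) = -H + H*p (N(H, p) = p*H - H = H*p - H = -H + H*p)
(m(-4)*35)*N(x, 7) = ((5/4 - 1/4*(-4))*35)*(6*(-1 + 7)) = ((5/4 + 1)*35)*(6*6) = ((9/4)*35)*36 = (315/4)*36 = 2835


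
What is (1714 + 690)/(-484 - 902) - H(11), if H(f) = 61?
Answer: -43475/693 ≈ -62.734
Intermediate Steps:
(1714 + 690)/(-484 - 902) - H(11) = (1714 + 690)/(-484 - 902) - 1*61 = 2404/(-1386) - 61 = 2404*(-1/1386) - 61 = -1202/693 - 61 = -43475/693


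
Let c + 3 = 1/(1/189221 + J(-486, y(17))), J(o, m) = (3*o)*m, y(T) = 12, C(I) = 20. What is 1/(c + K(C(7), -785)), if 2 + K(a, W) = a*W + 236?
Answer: -3310610615/51211835792656 ≈ -6.4645e-5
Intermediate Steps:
K(a, W) = 234 + W*a (K(a, W) = -2 + (a*W + 236) = -2 + (W*a + 236) = -2 + (236 + W*a) = 234 + W*a)
J(o, m) = 3*m*o
c = -9932021066/3310610615 (c = -3 + 1/(1/189221 + 3*12*(-486)) = -3 + 1/(1/189221 - 17496) = -3 + 1/(-3310610615/189221) = -3 - 189221/3310610615 = -9932021066/3310610615 ≈ -3.0001)
1/(c + K(C(7), -785)) = 1/(-9932021066/3310610615 + (234 - 785*20)) = 1/(-9932021066/3310610615 + (234 - 15700)) = 1/(-9932021066/3310610615 - 15466) = 1/(-51211835792656/3310610615) = -3310610615/51211835792656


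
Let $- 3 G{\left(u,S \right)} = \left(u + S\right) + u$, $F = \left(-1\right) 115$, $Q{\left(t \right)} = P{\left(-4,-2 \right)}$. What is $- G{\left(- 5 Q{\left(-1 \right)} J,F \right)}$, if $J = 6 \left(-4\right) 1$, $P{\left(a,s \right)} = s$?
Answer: $- \frac{595}{3} \approx -198.33$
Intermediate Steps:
$Q{\left(t \right)} = -2$
$J = -24$ ($J = \left(-24\right) 1 = -24$)
$F = -115$
$G{\left(u,S \right)} = - \frac{2 u}{3} - \frac{S}{3}$ ($G{\left(u,S \right)} = - \frac{\left(u + S\right) + u}{3} = - \frac{\left(S + u\right) + u}{3} = - \frac{S + 2 u}{3} = - \frac{2 u}{3} - \frac{S}{3}$)
$- G{\left(- 5 Q{\left(-1 \right)} J,F \right)} = - (- \frac{2 \left(-5\right) \left(-2\right) \left(-24\right)}{3} - - \frac{115}{3}) = - (- \frac{2 \cdot 10 \left(-24\right)}{3} + \frac{115}{3}) = - (\left(- \frac{2}{3}\right) \left(-240\right) + \frac{115}{3}) = - (160 + \frac{115}{3}) = \left(-1\right) \frac{595}{3} = - \frac{595}{3}$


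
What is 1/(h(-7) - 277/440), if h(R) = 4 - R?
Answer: 440/4563 ≈ 0.096428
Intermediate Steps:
1/(h(-7) - 277/440) = 1/((4 - 1*(-7)) - 277/440) = 1/((4 + 7) - 277*1/440) = 1/(11 - 277/440) = 1/(4563/440) = 440/4563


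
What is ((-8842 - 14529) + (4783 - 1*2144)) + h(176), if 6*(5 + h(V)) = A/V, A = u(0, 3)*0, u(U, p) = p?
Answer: -20737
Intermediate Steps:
A = 0 (A = 3*0 = 0)
h(V) = -5 (h(V) = -5 + (0/V)/6 = -5 + (⅙)*0 = -5 + 0 = -5)
((-8842 - 14529) + (4783 - 1*2144)) + h(176) = ((-8842 - 14529) + (4783 - 1*2144)) - 5 = (-23371 + (4783 - 2144)) - 5 = (-23371 + 2639) - 5 = -20732 - 5 = -20737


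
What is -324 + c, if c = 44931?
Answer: 44607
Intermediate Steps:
-324 + c = -324 + 44931 = 44607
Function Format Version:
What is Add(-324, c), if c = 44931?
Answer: 44607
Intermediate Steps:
Add(-324, c) = Add(-324, 44931) = 44607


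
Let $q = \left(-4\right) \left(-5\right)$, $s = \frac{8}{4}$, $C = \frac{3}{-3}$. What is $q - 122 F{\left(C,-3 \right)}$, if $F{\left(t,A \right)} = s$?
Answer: $-224$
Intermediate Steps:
$C = -1$ ($C = 3 \left(- \frac{1}{3}\right) = -1$)
$s = 2$ ($s = 8 \cdot \frac{1}{4} = 2$)
$F{\left(t,A \right)} = 2$
$q = 20$
$q - 122 F{\left(C,-3 \right)} = 20 - 244 = -224$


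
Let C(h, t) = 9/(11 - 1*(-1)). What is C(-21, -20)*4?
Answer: 3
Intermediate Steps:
C(h, t) = ¾ (C(h, t) = 9/(11 + 1) = 9/12 = 9*(1/12) = ¾)
C(-21, -20)*4 = (¾)*4 = 3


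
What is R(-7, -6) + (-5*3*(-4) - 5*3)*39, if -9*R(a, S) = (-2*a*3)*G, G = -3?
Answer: 1769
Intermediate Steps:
R(a, S) = -2*a (R(a, S) = --2*a*3*(-3)/9 = -(-6*a)*(-3)/9 = -2*a)
R(-7, -6) + (-5*3*(-4) - 5*3)*39 = -2*(-7) + (-5*3*(-4) - 5*3)*39 = 14 + (-15*(-4) - 15)*39 = 14 + (60 - 15)*39 = 14 + 45*39 = 14 + 1755 = 1769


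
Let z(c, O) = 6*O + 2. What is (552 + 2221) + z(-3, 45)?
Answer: 3045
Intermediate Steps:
z(c, O) = 2 + 6*O
(552 + 2221) + z(-3, 45) = (552 + 2221) + (2 + 6*45) = 2773 + (2 + 270) = 2773 + 272 = 3045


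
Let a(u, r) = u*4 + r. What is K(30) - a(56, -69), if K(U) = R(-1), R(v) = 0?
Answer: -155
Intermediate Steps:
a(u, r) = r + 4*u (a(u, r) = 4*u + r = r + 4*u)
K(U) = 0
K(30) - a(56, -69) = 0 - (-69 + 4*56) = 0 - (-69 + 224) = 0 - 1*155 = 0 - 155 = -155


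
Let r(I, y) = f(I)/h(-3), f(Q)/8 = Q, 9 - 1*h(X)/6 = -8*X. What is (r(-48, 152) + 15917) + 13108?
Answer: 435439/15 ≈ 29029.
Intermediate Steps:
h(X) = 54 + 48*X (h(X) = 54 - (-48)*X = 54 + 48*X)
f(Q) = 8*Q
r(I, y) = -4*I/45 (r(I, y) = (8*I)/(54 + 48*(-3)) = (8*I)/(54 - 144) = (8*I)/(-90) = (8*I)*(-1/90) = -4*I/45)
(r(-48, 152) + 15917) + 13108 = (-4/45*(-48) + 15917) + 13108 = (64/15 + 15917) + 13108 = 238819/15 + 13108 = 435439/15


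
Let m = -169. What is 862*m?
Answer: -145678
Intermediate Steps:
862*m = 862*(-169) = -145678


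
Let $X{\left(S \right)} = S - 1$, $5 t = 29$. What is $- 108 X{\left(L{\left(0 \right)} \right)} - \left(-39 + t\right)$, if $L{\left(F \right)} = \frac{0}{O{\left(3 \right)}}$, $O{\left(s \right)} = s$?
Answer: $\frac{706}{5} \approx 141.2$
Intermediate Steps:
$t = \frac{29}{5}$ ($t = \frac{1}{5} \cdot 29 = \frac{29}{5} \approx 5.8$)
$L{\left(F \right)} = 0$ ($L{\left(F \right)} = \frac{0}{3} = 0 \cdot \frac{1}{3} = 0$)
$X{\left(S \right)} = -1 + S$ ($X{\left(S \right)} = S - 1 = -1 + S$)
$- 108 X{\left(L{\left(0 \right)} \right)} - \left(-39 + t\right) = - 108 \left(-1 + 0\right) + \left(39 - \frac{29}{5}\right) = \left(-108\right) \left(-1\right) + \left(39 - \frac{29}{5}\right) = 108 + \frac{166}{5} = \frac{706}{5}$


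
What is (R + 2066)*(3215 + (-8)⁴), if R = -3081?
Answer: -7420665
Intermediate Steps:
(R + 2066)*(3215 + (-8)⁴) = (-3081 + 2066)*(3215 + (-8)⁴) = -1015*(3215 + 4096) = -1015*7311 = -7420665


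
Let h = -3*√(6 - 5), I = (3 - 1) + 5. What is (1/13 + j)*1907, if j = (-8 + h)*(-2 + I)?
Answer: -1361598/13 ≈ -1.0474e+5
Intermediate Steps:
I = 7 (I = 2 + 5 = 7)
h = -3 (h = -3*√1 = -3*1 = -3)
j = -55 (j = (-8 - 3)*(-2 + 7) = -11*5 = -55)
(1/13 + j)*1907 = (1/13 - 55)*1907 = -714/13*1907 = -1361598/13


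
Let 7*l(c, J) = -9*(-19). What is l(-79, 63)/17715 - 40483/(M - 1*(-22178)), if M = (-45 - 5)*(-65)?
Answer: -1671915409/1051066380 ≈ -1.5907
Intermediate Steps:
l(c, J) = 171/7 (l(c, J) = (-9*(-19))/7 = (⅐)*171 = 171/7)
M = 3250 (M = -50*(-65) = 3250)
l(-79, 63)/17715 - 40483/(M - 1*(-22178)) = (171/7)/17715 - 40483/(3250 - 1*(-22178)) = (171/7)*(1/17715) - 40483/(3250 + 22178) = 57/41335 - 40483/25428 = -1671915409/1051066380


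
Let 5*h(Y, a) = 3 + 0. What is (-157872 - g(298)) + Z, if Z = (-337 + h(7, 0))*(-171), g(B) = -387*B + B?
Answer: 73402/5 ≈ 14680.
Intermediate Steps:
g(B) = -386*B
h(Y, a) = ⅗ (h(Y, a) = (3 + 0)/5 = (⅕)*3 = ⅗)
Z = 287622/5 (Z = (-337 + ⅗)*(-171) = -1682/5*(-171) = 287622/5 ≈ 57524.)
(-157872 - g(298)) + Z = (-157872 - (-386)*298) + 287622/5 = (-157872 - 1*(-115028)) + 287622/5 = (-157872 + 115028) + 287622/5 = -42844 + 287622/5 = 73402/5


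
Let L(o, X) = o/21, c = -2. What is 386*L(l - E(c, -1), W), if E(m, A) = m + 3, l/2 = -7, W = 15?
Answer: -1930/7 ≈ -275.71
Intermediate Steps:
l = -14 (l = 2*(-7) = -14)
E(m, A) = 3 + m
L(o, X) = o/21 (L(o, X) = o*(1/21) = o/21)
386*L(l - E(c, -1), W) = 386*((-14 - (3 - 2))/21) = 386*((-14 - 1*1)/21) = 386*((-14 - 1)/21) = 386*((1/21)*(-15)) = 386*(-5/7) = -1930/7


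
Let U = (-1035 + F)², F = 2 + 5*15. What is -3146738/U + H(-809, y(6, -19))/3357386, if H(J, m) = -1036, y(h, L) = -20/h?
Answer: -2641441227593/770322001226 ≈ -3.4290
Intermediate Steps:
F = 77 (F = 2 + 75 = 77)
U = 917764 (U = (-1035 + 77)² = (-958)² = 917764)
-3146738/U + H(-809, y(6, -19))/3357386 = -3146738/917764 - 1036/3357386 = -3146738*1/917764 - 1036*1/3357386 = -1573369/458882 - 518/1678693 = -2641441227593/770322001226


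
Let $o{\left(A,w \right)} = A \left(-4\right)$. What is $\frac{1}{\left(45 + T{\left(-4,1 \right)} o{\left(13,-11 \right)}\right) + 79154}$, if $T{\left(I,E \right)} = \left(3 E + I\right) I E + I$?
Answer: $\frac{1}{79199} \approx 1.2626 \cdot 10^{-5}$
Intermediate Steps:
$o{\left(A,w \right)} = - 4 A$
$T{\left(I,E \right)} = I + E I \left(I + 3 E\right)$ ($T{\left(I,E \right)} = \left(I + 3 E\right) I E + I = I \left(I + 3 E\right) E + I = E I \left(I + 3 E\right) + I = I + E I \left(I + 3 E\right)$)
$\frac{1}{\left(45 + T{\left(-4,1 \right)} o{\left(13,-11 \right)}\right) + 79154} = \frac{1}{\left(45 + - 4 \left(1 + 3 \cdot 1^{2} + 1 \left(-4\right)\right) \left(\left(-4\right) 13\right)\right) + 79154} = \frac{1}{\left(45 + - 4 \left(1 + 3 \cdot 1 - 4\right) \left(-52\right)\right) + 79154} = \frac{1}{\left(45 + - 4 \left(1 + 3 - 4\right) \left(-52\right)\right) + 79154} = \frac{1}{\left(45 + \left(-4\right) 0 \left(-52\right)\right) + 79154} = \frac{1}{\left(45 + 0 \left(-52\right)\right) + 79154} = \frac{1}{\left(45 + 0\right) + 79154} = \frac{1}{45 + 79154} = \frac{1}{79199}$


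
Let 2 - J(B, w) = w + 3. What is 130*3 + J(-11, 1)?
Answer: 388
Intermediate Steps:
J(B, w) = -1 - w (J(B, w) = 2 - (w + 3) = 2 - (3 + w) = 2 + (-3 - w) = -1 - w)
130*3 + J(-11, 1) = 130*3 + (-1 - 1*1) = 390 + (-1 - 1) = 390 - 2 = 388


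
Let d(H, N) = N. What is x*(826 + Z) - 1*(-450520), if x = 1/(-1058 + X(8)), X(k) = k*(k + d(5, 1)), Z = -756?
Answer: 222106325/493 ≈ 4.5052e+5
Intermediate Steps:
X(k) = k*(1 + k) (X(k) = k*(k + 1) = k*(1 + k))
x = -1/986 (x = 1/(-1058 + 8*(1 + 8)) = 1/(-1058 + 8*9) = 1/(-1058 + 72) = 1/(-986) = -1/986 ≈ -0.0010142)
x*(826 + Z) - 1*(-450520) = -(826 - 756)/986 - 1*(-450520) = -1/986*70 + 450520 = -35/493 + 450520 = 222106325/493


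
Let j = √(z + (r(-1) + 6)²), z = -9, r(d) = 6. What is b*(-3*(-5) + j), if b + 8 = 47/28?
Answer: -2655/28 - 531*√15/28 ≈ -168.27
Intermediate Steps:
b = -177/28 (b = -8 + 47/28 = -177/28 ≈ -6.3214)
j = 3*√15 (j = √(-9 + (6 + 6)²) = √(-9 + 12²) = √(-9 + 144) = √135 = 3*√15 ≈ 11.619)
b*(-3*(-5) + j) = -177*(-3*(-5) + 3*√15)/28 = -177*(15 + 3*√15)/28 = -2655/28 - 531*√15/28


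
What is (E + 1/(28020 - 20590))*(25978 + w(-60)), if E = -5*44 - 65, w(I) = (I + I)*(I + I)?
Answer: -42751196761/3715 ≈ -1.1508e+7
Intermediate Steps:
w(I) = 4*I² (w(I) = (2*I)*(2*I) = 4*I²)
E = -285 (E = -220 - 65 = -285)
(E + 1/(28020 - 20590))*(25978 + w(-60)) = (-285 + 1/(28020 - 20590))*(25978 + 4*(-60)²) = (-285 + 1/7430)*(25978 + 4*3600) = (-285 + 1/7430)*(25978 + 14400) = -2117549/7430*40378 = -42751196761/3715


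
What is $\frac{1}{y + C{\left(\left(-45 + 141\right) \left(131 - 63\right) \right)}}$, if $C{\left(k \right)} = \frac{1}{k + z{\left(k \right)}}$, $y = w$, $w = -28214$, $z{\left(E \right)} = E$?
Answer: $- \frac{13056}{368361983} \approx -3.5443 \cdot 10^{-5}$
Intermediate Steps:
$y = -28214$
$C{\left(k \right)} = \frac{1}{2 k}$ ($C{\left(k \right)} = \frac{1}{k + k} = \frac{1}{2 k}$)
$\frac{1}{y + C{\left(\left(-45 + 141\right) \left(131 - 63\right) \right)}} = \frac{1}{-28214 + \frac{1}{2 \left(-45 + 141\right) \left(131 - 63\right)}} = \frac{1}{-28214 + \frac{1}{2 \cdot 96 \cdot 68}} = \frac{1}{-28214 + \frac{1}{2 \cdot 6528}} = \frac{1}{-28214 + \frac{1}{2} \cdot \frac{1}{6528}} = \frac{1}{-28214 + \frac{1}{13056}} = \frac{1}{- \frac{368361983}{13056}} = - \frac{13056}{368361983}$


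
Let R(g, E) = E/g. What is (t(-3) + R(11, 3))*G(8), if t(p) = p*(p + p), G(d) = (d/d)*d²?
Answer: 12864/11 ≈ 1169.5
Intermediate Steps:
G(d) = d² (G(d) = 1*d² = d²)
t(p) = 2*p² (t(p) = p*(2*p) = 2*p²)
(t(-3) + R(11, 3))*G(8) = (2*(-3)² + 3/11)*8² = (2*9 + 3*(1/11))*64 = (18 + 3/11)*64 = (201/11)*64 = 12864/11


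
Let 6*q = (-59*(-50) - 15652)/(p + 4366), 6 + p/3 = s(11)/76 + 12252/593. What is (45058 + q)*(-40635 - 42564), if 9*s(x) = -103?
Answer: -2234947715830953570/596186281 ≈ -3.7487e+9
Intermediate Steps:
s(x) = -103/9 (s(x) = (1/9)*(-103) = -103/9)
p = 5885617/135204 (p = -18 + 3*(-103/9/76 + 12252/593) = -18 + 3*(-103/9*1/76 + 12252*(1/593)) = -18 + 3*(-103/684 + 12252/593) = -18 + 3*(8319289/405612) = -18 + 8319289/135204 = 5885617/135204 ≈ 43.531)
q = -286226868/596186281 (q = ((-59*(-50) - 15652)/(5885617/135204 + 4366))/6 = ((2950 - 15652)/(596186281/135204))/6 = (-12702*135204/596186281)/6 = (1/6)*(-1717361208/596186281) = -286226868/596186281 ≈ -0.48010)
(45058 + q)*(-40635 - 42564) = (45058 - 286226868/596186281)*(-40635 - 42564) = (26862675222430/596186281)*(-83199) = -2234947715830953570/596186281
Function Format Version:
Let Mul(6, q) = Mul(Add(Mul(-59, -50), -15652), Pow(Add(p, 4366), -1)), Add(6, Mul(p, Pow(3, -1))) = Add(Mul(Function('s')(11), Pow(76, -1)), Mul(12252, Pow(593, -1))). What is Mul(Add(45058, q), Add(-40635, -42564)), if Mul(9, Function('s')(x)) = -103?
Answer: Rational(-2234947715830953570, 596186281) ≈ -3.7487e+9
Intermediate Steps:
Function('s')(x) = Rational(-103, 9) (Function('s')(x) = Mul(Rational(1, 9), -103) = Rational(-103, 9))
p = Rational(5885617, 135204) (p = Add(-18, Mul(3, Add(Mul(Rational(-103, 9), Pow(76, -1)), Mul(12252, Pow(593, -1))))) = Add(-18, Mul(3, Add(Mul(Rational(-103, 9), Rational(1, 76)), Mul(12252, Rational(1, 593))))) = Add(-18, Mul(3, Add(Rational(-103, 684), Rational(12252, 593)))) = Add(-18, Mul(3, Rational(8319289, 405612))) = Add(-18, Rational(8319289, 135204)) = Rational(5885617, 135204) ≈ 43.531)
q = Rational(-286226868, 596186281) (q = Mul(Rational(1, 6), Mul(Add(Mul(-59, -50), -15652), Pow(Add(Rational(5885617, 135204), 4366), -1))) = Mul(Rational(1, 6), Mul(Add(2950, -15652), Pow(Rational(596186281, 135204), -1))) = Mul(Rational(1, 6), Mul(-12702, Rational(135204, 596186281))) = Mul(Rational(1, 6), Rational(-1717361208, 596186281)) = Rational(-286226868, 596186281) ≈ -0.48010)
Mul(Add(45058, q), Add(-40635, -42564)) = Mul(Add(45058, Rational(-286226868, 596186281)), Add(-40635, -42564)) = Mul(Rational(26862675222430, 596186281), -83199) = Rational(-2234947715830953570, 596186281)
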